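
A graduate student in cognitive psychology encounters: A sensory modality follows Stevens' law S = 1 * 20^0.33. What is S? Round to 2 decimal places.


S = 1 * 20^0.33
20^0.33 = 2.6874
S = 1 * 2.6874
= 2.69


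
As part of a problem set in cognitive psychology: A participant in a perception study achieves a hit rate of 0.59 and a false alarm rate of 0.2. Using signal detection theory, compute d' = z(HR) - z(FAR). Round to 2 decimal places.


d' = z(HR) - z(FAR)
z(0.59) = 0.2275
z(0.2) = -0.8416
d' = 0.2275 - -0.8416
= 1.07


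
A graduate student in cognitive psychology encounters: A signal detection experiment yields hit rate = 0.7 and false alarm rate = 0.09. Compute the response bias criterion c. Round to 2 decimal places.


c = -0.5 * (z(HR) + z(FAR))
z(0.7) = 0.5244
z(0.09) = -1.3408
c = -0.5 * (0.5244 + -1.3408)
= -0.5 * -0.8164
= 0.41


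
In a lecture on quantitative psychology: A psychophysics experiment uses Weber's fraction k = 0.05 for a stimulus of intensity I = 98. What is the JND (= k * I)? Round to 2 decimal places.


JND = k * I
JND = 0.05 * 98
= 4.90


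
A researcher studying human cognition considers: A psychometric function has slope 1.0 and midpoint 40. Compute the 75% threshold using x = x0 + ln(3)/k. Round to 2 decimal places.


At P = 0.75: 0.75 = 1/(1 + e^(-k*(x-x0)))
Solving: e^(-k*(x-x0)) = 1/3
x = x0 + ln(3)/k
ln(3) = 1.0986
x = 40 + 1.0986/1.0
= 40 + 1.0986
= 41.10


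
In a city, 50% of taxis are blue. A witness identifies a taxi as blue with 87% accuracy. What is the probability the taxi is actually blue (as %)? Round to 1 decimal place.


P(blue | says blue) = P(says blue | blue)*P(blue) / [P(says blue | blue)*P(blue) + P(says blue | not blue)*P(not blue)]
Numerator = 0.87 * 0.5 = 0.435
False identification = 0.13 * 0.5 = 0.065
P = 0.435 / (0.435 + 0.065)
= 0.435 / 0.5
As percentage = 87.0


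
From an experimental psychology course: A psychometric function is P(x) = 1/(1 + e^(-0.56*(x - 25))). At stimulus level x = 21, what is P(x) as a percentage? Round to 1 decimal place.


P(x) = 1/(1 + e^(-0.56*(21 - 25)))
Exponent = -0.56 * -4 = 2.24
e^(2.24) = 9.393331
P = 1/(1 + 9.393331) = 0.096216
Percentage = 9.6


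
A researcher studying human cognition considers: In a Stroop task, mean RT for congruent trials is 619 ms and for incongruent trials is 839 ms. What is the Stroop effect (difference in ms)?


Stroop effect = RT(incongruent) - RT(congruent)
= 839 - 619
= 220 ms


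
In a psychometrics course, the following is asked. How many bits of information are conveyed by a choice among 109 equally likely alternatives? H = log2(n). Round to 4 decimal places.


H = log2(n)
H = log2(109)
= 6.7682


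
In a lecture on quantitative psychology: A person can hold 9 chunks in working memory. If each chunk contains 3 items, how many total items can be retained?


Total items = chunks * items_per_chunk
= 9 * 3
= 27


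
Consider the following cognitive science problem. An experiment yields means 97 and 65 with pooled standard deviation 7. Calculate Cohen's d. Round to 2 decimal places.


Cohen's d = (M1 - M2) / S_pooled
= (97 - 65) / 7
= 32 / 7
= 4.57


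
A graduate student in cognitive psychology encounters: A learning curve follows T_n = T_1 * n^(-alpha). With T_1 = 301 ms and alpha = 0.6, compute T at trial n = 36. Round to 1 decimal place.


T_n = 301 * 36^(-0.6)
36^(-0.6) = 0.116471
T_n = 301 * 0.116471
= 35.1 ms


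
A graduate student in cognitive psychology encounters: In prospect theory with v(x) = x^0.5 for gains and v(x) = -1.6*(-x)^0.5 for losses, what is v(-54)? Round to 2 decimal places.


Since x = -54 < 0, use v(x) = -lambda*(-x)^alpha
(-x) = 54
54^0.5 = 7.3485
v(-54) = -1.6 * 7.3485
= -11.76


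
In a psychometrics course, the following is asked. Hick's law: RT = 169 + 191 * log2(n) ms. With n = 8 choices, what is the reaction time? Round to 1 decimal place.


RT = 169 + 191 * log2(8)
log2(8) = 3.0
RT = 169 + 191 * 3.0
= 169 + 573.0
= 742.0 ms


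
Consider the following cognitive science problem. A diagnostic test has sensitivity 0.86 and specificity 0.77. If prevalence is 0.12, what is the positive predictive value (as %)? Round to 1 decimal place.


PPV = (sens * prev) / (sens * prev + (1-spec) * (1-prev))
Numerator = 0.86 * 0.12 = 0.1032
P(positive and no disease) = (1 - spec) * (1 - prev) = (1 - 0.77) * (1 - 0.12) = 0.2024
Denominator = 0.1032 + 0.2024 = 0.3056
PPV = 0.1032 / 0.3056 = 0.337696
As percentage = 33.8


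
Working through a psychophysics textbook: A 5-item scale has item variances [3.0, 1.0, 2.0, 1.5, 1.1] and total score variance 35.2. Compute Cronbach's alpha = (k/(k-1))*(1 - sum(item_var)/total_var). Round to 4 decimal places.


alpha = (k/(k-1)) * (1 - sum(s_i^2)/s_total^2)
sum(item variances) = 8.6
k/(k-1) = 5/4 = 1.25
1 - 8.6/35.2 = 1 - 0.244318 = 0.755682
alpha = 1.25 * 0.755682
= 0.9446


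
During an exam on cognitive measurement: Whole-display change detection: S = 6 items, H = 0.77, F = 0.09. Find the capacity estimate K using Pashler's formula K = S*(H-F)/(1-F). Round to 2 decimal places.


K = S * (H - F) / (1 - F)
H - F = 0.68
1 - F = 0.91
K = 6 * 0.68 / 0.91
= 4.48


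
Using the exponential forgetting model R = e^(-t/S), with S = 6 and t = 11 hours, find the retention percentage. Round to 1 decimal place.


R = e^(-t/S)
-t/S = -11/6 = -1.833333
R = e^(-1.833333) = 0.15988
Percentage = 0.15988 * 100
= 16.0


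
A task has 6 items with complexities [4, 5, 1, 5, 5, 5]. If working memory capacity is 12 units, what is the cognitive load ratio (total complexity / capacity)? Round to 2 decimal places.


Total complexity = 4 + 5 + 1 + 5 + 5 + 5 = 25
Load = total / capacity = 25 / 12
= 2.08


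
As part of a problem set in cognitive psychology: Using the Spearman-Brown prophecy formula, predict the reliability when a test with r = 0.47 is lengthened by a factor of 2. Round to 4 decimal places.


r_new = n*r / (1 + (n-1)*r)
Numerator = 2 * 0.47 = 0.94
Denominator = 1 + 1 * 0.47 = 1.47
r_new = 0.94 / 1.47
= 0.6395


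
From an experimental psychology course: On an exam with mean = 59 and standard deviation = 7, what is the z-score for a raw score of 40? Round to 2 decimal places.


z = (X - mu) / sigma
= (40 - 59) / 7
= -19 / 7
= -2.71


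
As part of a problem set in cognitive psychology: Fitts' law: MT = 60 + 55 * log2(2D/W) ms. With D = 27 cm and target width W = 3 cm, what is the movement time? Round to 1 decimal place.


MT = 60 + 55 * log2(2*27/3)
2D/W = 18.0
log2(18.0) = 4.1699
MT = 60 + 55 * 4.1699
= 289.3 ms


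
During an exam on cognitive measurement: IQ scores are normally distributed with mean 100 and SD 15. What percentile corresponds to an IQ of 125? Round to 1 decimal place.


z = (IQ - mean) / SD
z = (125 - 100) / 15 = 1.6667
Percentile = Phi(1.6667) * 100
Phi(1.6667) = 0.952213
= 95.2


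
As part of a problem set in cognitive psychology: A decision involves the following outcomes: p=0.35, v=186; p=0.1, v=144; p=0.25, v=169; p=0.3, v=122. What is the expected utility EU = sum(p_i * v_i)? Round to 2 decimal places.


EU = sum(p_i * v_i)
0.35 * 186 = 65.1
0.1 * 144 = 14.4
0.25 * 169 = 42.25
0.3 * 122 = 36.6
EU = 65.1 + 14.4 + 42.25 + 36.6
= 158.35


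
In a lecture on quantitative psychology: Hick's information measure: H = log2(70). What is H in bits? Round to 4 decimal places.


H = log2(n)
H = log2(70)
= 6.1293


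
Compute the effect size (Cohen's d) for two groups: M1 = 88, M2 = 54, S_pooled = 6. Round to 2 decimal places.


Cohen's d = (M1 - M2) / S_pooled
= (88 - 54) / 6
= 34 / 6
= 5.67


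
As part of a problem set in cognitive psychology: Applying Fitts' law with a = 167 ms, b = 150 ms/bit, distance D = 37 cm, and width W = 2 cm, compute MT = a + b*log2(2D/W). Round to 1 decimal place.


MT = 167 + 150 * log2(2*37/2)
2D/W = 37.0
log2(37.0) = 5.2095
MT = 167 + 150 * 5.2095
= 948.4 ms


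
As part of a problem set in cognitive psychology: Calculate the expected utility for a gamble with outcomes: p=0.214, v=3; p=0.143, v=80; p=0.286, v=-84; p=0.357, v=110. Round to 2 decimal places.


EU = sum(p_i * v_i)
0.214 * 3 = 0.642
0.143 * 80 = 11.44
0.286 * -84 = -24.024
0.357 * 110 = 39.27
EU = 0.642 + 11.44 + -24.024 + 39.27
= 27.33


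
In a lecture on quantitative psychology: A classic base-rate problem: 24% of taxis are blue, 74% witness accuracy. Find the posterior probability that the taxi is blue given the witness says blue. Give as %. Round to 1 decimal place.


P(blue | says blue) = P(says blue | blue)*P(blue) / [P(says blue | blue)*P(blue) + P(says blue | not blue)*P(not blue)]
Numerator = 0.74 * 0.24 = 0.1776
False identification = 0.26 * 0.76 = 0.1976
P = 0.1776 / (0.1776 + 0.1976)
= 0.1776 / 0.3752
As percentage = 47.3


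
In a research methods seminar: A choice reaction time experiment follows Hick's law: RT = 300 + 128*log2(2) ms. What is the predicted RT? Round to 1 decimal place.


RT = 300 + 128 * log2(2)
log2(2) = 1.0
RT = 300 + 128 * 1.0
= 300 + 128.0
= 428.0 ms


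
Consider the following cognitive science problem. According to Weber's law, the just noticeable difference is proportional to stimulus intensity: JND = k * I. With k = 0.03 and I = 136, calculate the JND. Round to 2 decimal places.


JND = k * I
JND = 0.03 * 136
= 4.08


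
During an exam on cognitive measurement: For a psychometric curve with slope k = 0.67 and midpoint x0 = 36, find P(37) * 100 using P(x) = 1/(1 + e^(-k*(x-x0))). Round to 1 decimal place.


P(x) = 1/(1 + e^(-0.67*(37 - 36)))
Exponent = -0.67 * 1 = -0.67
e^(-0.67) = 0.511709
P = 1/(1 + 0.511709) = 0.661503
Percentage = 66.2


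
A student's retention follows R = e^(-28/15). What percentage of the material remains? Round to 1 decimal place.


R = e^(-t/S)
-t/S = -28/15 = -1.866667
R = e^(-1.866667) = 0.154638
Percentage = 0.154638 * 100
= 15.5


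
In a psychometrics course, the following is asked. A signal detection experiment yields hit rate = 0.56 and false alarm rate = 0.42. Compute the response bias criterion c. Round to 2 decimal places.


c = -0.5 * (z(HR) + z(FAR))
z(0.56) = 0.151
z(0.42) = -0.2019
c = -0.5 * (0.151 + -0.2019)
= -0.5 * -0.0509
= 0.03


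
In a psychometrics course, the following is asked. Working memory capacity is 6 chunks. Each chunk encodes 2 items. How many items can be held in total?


Total items = chunks * items_per_chunk
= 6 * 2
= 12


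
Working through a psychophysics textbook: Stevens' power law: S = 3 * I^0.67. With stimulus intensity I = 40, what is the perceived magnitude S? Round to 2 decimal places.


S = 3 * 40^0.67
40^0.67 = 11.8408
S = 3 * 11.8408
= 35.52


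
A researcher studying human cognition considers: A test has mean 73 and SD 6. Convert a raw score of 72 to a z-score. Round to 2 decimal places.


z = (X - mu) / sigma
= (72 - 73) / 6
= -1 / 6
= -0.17


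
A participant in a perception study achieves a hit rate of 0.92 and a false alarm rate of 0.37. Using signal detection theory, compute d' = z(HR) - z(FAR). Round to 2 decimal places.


d' = z(HR) - z(FAR)
z(0.92) = 1.4051
z(0.37) = -0.3319
d' = 1.4051 - -0.3319
= 1.74


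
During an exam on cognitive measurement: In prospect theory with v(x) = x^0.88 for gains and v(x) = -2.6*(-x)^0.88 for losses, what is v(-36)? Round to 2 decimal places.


Since x = -36 < 0, use v(x) = -lambda*(-x)^alpha
(-x) = 36
36^0.88 = 23.4178
v(-36) = -2.6 * 23.4178
= -60.89


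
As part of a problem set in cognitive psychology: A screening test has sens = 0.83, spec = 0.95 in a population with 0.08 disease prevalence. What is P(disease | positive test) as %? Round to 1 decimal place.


PPV = (sens * prev) / (sens * prev + (1-spec) * (1-prev))
Numerator = 0.83 * 0.08 = 0.0664
P(positive and no disease) = (1 - spec) * (1 - prev) = (1 - 0.95) * (1 - 0.08) = 0.046
Denominator = 0.0664 + 0.046 = 0.1124
PPV = 0.0664 / 0.1124 = 0.590747
As percentage = 59.1


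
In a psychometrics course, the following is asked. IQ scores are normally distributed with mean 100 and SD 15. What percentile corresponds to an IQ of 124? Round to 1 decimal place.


z = (IQ - mean) / SD
z = (124 - 100) / 15 = 1.6
Percentile = Phi(1.6) * 100
Phi(1.6) = 0.945201
= 94.5


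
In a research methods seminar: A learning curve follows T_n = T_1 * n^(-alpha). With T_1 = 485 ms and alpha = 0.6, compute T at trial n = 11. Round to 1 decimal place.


T_n = 485 * 11^(-0.6)
11^(-0.6) = 0.237227
T_n = 485 * 0.237227
= 115.1 ms


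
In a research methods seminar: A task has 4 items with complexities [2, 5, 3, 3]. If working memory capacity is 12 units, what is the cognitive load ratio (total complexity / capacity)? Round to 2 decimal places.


Total complexity = 2 + 5 + 3 + 3 = 13
Load = total / capacity = 13 / 12
= 1.08


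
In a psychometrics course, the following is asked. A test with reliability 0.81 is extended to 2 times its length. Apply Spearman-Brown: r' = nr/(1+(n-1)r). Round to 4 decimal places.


r_new = n*r / (1 + (n-1)*r)
Numerator = 2 * 0.81 = 1.62
Denominator = 1 + 1 * 0.81 = 1.81
r_new = 1.62 / 1.81
= 0.8950


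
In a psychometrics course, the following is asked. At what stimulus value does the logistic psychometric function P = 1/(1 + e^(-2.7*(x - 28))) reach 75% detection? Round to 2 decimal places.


At P = 0.75: 0.75 = 1/(1 + e^(-k*(x-x0)))
Solving: e^(-k*(x-x0)) = 1/3
x = x0 + ln(3)/k
ln(3) = 1.0986
x = 28 + 1.0986/2.7
= 28 + 0.4069
= 28.41


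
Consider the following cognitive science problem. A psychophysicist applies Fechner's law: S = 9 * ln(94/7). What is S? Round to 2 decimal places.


S = 9 * ln(94/7)
I/I0 = 13.428571
ln(13.428571) = 2.5974
S = 9 * 2.5974
= 23.38


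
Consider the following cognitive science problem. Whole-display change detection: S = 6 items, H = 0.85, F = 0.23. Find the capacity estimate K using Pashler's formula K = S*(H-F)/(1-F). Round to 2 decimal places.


K = S * (H - F) / (1 - F)
H - F = 0.62
1 - F = 0.77
K = 6 * 0.62 / 0.77
= 4.83


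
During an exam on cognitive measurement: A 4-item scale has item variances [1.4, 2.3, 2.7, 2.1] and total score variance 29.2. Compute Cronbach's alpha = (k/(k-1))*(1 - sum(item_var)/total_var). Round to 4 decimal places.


alpha = (k/(k-1)) * (1 - sum(s_i^2)/s_total^2)
sum(item variances) = 8.5
k/(k-1) = 4/3 = 1.333333
1 - 8.5/29.2 = 1 - 0.291096 = 0.708904
alpha = 1.333333 * 0.708904
= 0.9452


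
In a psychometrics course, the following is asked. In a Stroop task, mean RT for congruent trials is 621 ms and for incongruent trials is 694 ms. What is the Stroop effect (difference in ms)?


Stroop effect = RT(incongruent) - RT(congruent)
= 694 - 621
= 73 ms


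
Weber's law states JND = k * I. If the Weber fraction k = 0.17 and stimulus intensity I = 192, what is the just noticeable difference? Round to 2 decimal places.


JND = k * I
JND = 0.17 * 192
= 32.64


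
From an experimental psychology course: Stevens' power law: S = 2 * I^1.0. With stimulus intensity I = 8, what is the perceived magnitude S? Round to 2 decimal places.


S = 2 * 8^1.0
8^1.0 = 8.0
S = 2 * 8.0
= 16.00


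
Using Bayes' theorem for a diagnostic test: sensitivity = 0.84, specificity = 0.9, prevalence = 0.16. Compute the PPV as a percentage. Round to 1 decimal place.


PPV = (sens * prev) / (sens * prev + (1-spec) * (1-prev))
Numerator = 0.84 * 0.16 = 0.1344
P(positive and no disease) = (1 - spec) * (1 - prev) = (1 - 0.9) * (1 - 0.16) = 0.084
Denominator = 0.1344 + 0.084 = 0.2184
PPV = 0.1344 / 0.2184 = 0.615385
As percentage = 61.5


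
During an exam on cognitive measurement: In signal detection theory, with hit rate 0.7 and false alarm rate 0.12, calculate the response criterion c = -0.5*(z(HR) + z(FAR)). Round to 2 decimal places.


c = -0.5 * (z(HR) + z(FAR))
z(0.7) = 0.5244
z(0.12) = -1.175
c = -0.5 * (0.5244 + -1.175)
= -0.5 * -0.6506
= 0.33


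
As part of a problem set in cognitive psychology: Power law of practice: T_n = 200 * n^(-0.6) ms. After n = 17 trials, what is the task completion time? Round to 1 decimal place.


T_n = 200 * 17^(-0.6)
17^(-0.6) = 0.182697
T_n = 200 * 0.182697
= 36.5 ms


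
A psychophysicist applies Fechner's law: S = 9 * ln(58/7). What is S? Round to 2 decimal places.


S = 9 * ln(58/7)
I/I0 = 8.285714
ln(8.285714) = 2.1145
S = 9 * 2.1145
= 19.03


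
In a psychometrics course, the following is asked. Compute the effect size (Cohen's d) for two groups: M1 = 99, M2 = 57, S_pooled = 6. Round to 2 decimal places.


Cohen's d = (M1 - M2) / S_pooled
= (99 - 57) / 6
= 42 / 6
= 7.00


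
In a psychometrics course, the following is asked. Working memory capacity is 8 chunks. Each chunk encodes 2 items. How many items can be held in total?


Total items = chunks * items_per_chunk
= 8 * 2
= 16


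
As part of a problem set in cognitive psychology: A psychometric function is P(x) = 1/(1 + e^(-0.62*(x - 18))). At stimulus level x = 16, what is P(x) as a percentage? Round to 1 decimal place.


P(x) = 1/(1 + e^(-0.62*(16 - 18)))
Exponent = -0.62 * -2 = 1.24
e^(1.24) = 3.455613
P = 1/(1 + 3.455613) = 0.224436
Percentage = 22.4


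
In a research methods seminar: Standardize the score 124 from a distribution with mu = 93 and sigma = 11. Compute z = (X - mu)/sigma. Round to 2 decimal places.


z = (X - mu) / sigma
= (124 - 93) / 11
= 31 / 11
= 2.82


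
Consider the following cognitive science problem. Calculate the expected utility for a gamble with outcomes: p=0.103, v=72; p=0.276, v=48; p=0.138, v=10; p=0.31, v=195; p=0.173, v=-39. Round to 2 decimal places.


EU = sum(p_i * v_i)
0.103 * 72 = 7.416
0.276 * 48 = 13.248
0.138 * 10 = 1.38
0.31 * 195 = 60.45
0.173 * -39 = -6.747
EU = 7.416 + 13.248 + 1.38 + 60.45 + -6.747
= 75.75


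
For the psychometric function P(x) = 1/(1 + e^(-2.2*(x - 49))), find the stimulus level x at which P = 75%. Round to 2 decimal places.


At P = 0.75: 0.75 = 1/(1 + e^(-k*(x-x0)))
Solving: e^(-k*(x-x0)) = 1/3
x = x0 + ln(3)/k
ln(3) = 1.0986
x = 49 + 1.0986/2.2
= 49 + 0.4994
= 49.50


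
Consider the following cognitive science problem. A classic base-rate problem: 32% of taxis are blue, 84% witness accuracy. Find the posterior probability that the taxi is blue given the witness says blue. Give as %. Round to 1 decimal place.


P(blue | says blue) = P(says blue | blue)*P(blue) / [P(says blue | blue)*P(blue) + P(says blue | not blue)*P(not blue)]
Numerator = 0.84 * 0.32 = 0.2688
False identification = 0.16 * 0.68 = 0.1088
P = 0.2688 / (0.2688 + 0.1088)
= 0.2688 / 0.3776
As percentage = 71.2


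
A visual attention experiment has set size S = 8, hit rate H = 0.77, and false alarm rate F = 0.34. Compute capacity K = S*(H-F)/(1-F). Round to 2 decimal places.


K = S * (H - F) / (1 - F)
H - F = 0.43
1 - F = 0.66
K = 8 * 0.43 / 0.66
= 5.21


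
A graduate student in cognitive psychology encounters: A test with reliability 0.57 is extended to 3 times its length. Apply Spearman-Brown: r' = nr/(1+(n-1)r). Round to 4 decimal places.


r_new = n*r / (1 + (n-1)*r)
Numerator = 3 * 0.57 = 1.71
Denominator = 1 + 2 * 0.57 = 2.14
r_new = 1.71 / 2.14
= 0.7991


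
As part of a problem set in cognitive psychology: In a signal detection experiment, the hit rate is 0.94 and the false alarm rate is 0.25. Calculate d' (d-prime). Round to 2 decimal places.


d' = z(HR) - z(FAR)
z(0.94) = 1.5548
z(0.25) = -0.6745
d' = 1.5548 - -0.6745
= 2.23


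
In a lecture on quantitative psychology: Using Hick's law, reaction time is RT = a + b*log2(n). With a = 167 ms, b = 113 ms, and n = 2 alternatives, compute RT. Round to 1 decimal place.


RT = 167 + 113 * log2(2)
log2(2) = 1.0
RT = 167 + 113 * 1.0
= 167 + 113.0
= 280.0 ms


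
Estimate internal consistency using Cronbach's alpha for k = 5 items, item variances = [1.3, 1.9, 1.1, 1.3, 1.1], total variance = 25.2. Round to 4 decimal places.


alpha = (k/(k-1)) * (1 - sum(s_i^2)/s_total^2)
sum(item variances) = 6.7
k/(k-1) = 5/4 = 1.25
1 - 6.7/25.2 = 1 - 0.265873 = 0.734127
alpha = 1.25 * 0.734127
= 0.9177


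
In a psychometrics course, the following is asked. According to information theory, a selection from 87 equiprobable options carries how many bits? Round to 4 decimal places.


H = log2(n)
H = log2(87)
= 6.4429


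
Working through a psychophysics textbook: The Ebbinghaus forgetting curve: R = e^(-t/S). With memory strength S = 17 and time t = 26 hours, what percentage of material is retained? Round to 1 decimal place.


R = e^(-t/S)
-t/S = -26/17 = -1.529412
R = e^(-1.529412) = 0.216663
Percentage = 0.216663 * 100
= 21.7


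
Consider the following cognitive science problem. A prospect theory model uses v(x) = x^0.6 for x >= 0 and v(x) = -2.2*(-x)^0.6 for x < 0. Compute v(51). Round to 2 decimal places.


Since x = 51 >= 0, use v(x) = x^0.6
51^0.6 = 10.5814
v(51) = 10.58


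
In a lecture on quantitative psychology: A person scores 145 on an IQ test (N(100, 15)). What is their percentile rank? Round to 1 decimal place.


z = (IQ - mean) / SD
z = (145 - 100) / 15 = 3.0
Percentile = Phi(3.0) * 100
Phi(3.0) = 0.99865
= 99.9


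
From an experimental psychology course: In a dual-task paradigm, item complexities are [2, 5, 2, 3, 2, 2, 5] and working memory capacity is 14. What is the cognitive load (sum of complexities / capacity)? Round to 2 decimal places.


Total complexity = 2 + 5 + 2 + 3 + 2 + 2 + 5 = 21
Load = total / capacity = 21 / 14
= 1.50


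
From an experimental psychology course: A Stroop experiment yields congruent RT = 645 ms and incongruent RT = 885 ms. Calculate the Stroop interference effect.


Stroop effect = RT(incongruent) - RT(congruent)
= 885 - 645
= 240 ms


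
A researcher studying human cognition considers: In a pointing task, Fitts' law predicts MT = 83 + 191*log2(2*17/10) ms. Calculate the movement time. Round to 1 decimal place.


MT = 83 + 191 * log2(2*17/10)
2D/W = 3.4
log2(3.4) = 1.7655
MT = 83 + 191 * 1.7655
= 420.2 ms


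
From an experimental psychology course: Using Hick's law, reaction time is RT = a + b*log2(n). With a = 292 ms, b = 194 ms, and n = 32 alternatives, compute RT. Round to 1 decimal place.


RT = 292 + 194 * log2(32)
log2(32) = 5.0
RT = 292 + 194 * 5.0
= 292 + 970.0
= 1262.0 ms


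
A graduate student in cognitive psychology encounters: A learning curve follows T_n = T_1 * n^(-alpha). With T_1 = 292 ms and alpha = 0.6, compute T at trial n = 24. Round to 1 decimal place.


T_n = 292 * 24^(-0.6)
24^(-0.6) = 0.14855
T_n = 292 * 0.14855
= 43.4 ms


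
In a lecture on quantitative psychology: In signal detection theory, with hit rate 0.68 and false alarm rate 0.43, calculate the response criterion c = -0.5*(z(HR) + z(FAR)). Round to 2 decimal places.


c = -0.5 * (z(HR) + z(FAR))
z(0.68) = 0.4677
z(0.43) = -0.1764
c = -0.5 * (0.4677 + -0.1764)
= -0.5 * 0.2913
= -0.15


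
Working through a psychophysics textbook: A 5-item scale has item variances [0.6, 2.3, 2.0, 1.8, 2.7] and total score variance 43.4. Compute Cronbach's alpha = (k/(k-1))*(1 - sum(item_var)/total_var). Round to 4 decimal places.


alpha = (k/(k-1)) * (1 - sum(s_i^2)/s_total^2)
sum(item variances) = 9.4
k/(k-1) = 5/4 = 1.25
1 - 9.4/43.4 = 1 - 0.21659 = 0.78341
alpha = 1.25 * 0.78341
= 0.9793


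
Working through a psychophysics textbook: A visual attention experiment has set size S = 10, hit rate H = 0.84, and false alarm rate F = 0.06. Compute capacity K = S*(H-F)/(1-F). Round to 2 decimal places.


K = S * (H - F) / (1 - F)
H - F = 0.78
1 - F = 0.94
K = 10 * 0.78 / 0.94
= 8.30


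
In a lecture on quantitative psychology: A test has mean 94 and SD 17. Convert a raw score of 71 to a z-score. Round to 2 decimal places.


z = (X - mu) / sigma
= (71 - 94) / 17
= -23 / 17
= -1.35


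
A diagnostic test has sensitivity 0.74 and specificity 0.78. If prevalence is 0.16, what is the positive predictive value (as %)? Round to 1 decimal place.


PPV = (sens * prev) / (sens * prev + (1-spec) * (1-prev))
Numerator = 0.74 * 0.16 = 0.1184
P(positive and no disease) = (1 - spec) * (1 - prev) = (1 - 0.78) * (1 - 0.16) = 0.1848
Denominator = 0.1184 + 0.1848 = 0.3032
PPV = 0.1184 / 0.3032 = 0.390501
As percentage = 39.1


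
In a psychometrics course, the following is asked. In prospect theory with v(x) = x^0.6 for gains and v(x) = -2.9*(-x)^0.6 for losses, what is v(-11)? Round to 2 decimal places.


Since x = -11 < 0, use v(x) = -lambda*(-x)^alpha
(-x) = 11
11^0.6 = 4.2154
v(-11) = -2.9 * 4.2154
= -12.22


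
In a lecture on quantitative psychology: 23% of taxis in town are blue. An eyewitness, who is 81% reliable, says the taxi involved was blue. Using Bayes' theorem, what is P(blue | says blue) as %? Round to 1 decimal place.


P(blue | says blue) = P(says blue | blue)*P(blue) / [P(says blue | blue)*P(blue) + P(says blue | not blue)*P(not blue)]
Numerator = 0.81 * 0.23 = 0.1863
False identification = 0.19 * 0.77 = 0.1463
P = 0.1863 / (0.1863 + 0.1463)
= 0.1863 / 0.3326
As percentage = 56.0


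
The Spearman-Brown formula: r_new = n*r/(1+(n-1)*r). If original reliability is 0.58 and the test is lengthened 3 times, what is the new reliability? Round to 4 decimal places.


r_new = n*r / (1 + (n-1)*r)
Numerator = 3 * 0.58 = 1.74
Denominator = 1 + 2 * 0.58 = 2.16
r_new = 1.74 / 2.16
= 0.8056


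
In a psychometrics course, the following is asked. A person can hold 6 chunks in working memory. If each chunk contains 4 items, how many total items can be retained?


Total items = chunks * items_per_chunk
= 6 * 4
= 24


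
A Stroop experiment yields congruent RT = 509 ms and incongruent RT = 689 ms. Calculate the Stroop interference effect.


Stroop effect = RT(incongruent) - RT(congruent)
= 689 - 509
= 180 ms


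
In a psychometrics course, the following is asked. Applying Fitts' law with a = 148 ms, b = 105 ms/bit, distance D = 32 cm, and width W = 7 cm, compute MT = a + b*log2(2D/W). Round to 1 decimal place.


MT = 148 + 105 * log2(2*32/7)
2D/W = 9.142857
log2(9.142857) = 3.1926
MT = 148 + 105 * 3.1926
= 483.2 ms


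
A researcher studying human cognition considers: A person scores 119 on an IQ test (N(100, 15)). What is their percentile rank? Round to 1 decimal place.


z = (IQ - mean) / SD
z = (119 - 100) / 15 = 1.2667
Percentile = Phi(1.2667) * 100
Phi(1.2667) = 0.897369
= 89.7


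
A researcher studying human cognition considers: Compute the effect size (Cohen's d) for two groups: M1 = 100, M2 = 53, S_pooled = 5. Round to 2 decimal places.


Cohen's d = (M1 - M2) / S_pooled
= (100 - 53) / 5
= 47 / 5
= 9.40


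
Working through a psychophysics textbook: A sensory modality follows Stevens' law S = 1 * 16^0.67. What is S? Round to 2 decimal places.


S = 1 * 16^0.67
16^0.67 = 6.4086
S = 1 * 6.4086
= 6.41


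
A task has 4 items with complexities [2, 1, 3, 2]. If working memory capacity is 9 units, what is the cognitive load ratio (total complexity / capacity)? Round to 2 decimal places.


Total complexity = 2 + 1 + 3 + 2 = 8
Load = total / capacity = 8 / 9
= 0.89


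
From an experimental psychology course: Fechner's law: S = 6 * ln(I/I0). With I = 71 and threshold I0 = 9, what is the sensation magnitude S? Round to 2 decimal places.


S = 6 * ln(71/9)
I/I0 = 7.888889
ln(7.888889) = 2.0655
S = 6 * 2.0655
= 12.39


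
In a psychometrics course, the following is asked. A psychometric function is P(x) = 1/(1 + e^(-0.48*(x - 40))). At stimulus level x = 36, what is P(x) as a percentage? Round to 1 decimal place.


P(x) = 1/(1 + e^(-0.48*(36 - 40)))
Exponent = -0.48 * -4 = 1.92
e^(1.92) = 6.820958
P = 1/(1 + 6.820958) = 0.127862
Percentage = 12.8


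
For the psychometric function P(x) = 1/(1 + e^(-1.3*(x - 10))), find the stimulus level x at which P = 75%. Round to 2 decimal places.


At P = 0.75: 0.75 = 1/(1 + e^(-k*(x-x0)))
Solving: e^(-k*(x-x0)) = 1/3
x = x0 + ln(3)/k
ln(3) = 1.0986
x = 10 + 1.0986/1.3
= 10 + 0.8451
= 10.85


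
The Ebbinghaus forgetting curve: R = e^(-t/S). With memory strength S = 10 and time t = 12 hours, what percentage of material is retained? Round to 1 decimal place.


R = e^(-t/S)
-t/S = -12/10 = -1.2
R = e^(-1.2) = 0.301194
Percentage = 0.301194 * 100
= 30.1


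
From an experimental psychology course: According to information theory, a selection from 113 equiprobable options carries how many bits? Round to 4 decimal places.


H = log2(n)
H = log2(113)
= 6.8202


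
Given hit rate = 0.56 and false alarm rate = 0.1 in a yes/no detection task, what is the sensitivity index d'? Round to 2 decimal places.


d' = z(HR) - z(FAR)
z(0.56) = 0.151
z(0.1) = -1.2816
d' = 0.151 - -1.2816
= 1.43


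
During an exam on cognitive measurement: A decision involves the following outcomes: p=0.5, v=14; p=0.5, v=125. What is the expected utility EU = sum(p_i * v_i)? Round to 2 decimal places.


EU = sum(p_i * v_i)
0.5 * 14 = 7.0
0.5 * 125 = 62.5
EU = 7.0 + 62.5
= 69.50


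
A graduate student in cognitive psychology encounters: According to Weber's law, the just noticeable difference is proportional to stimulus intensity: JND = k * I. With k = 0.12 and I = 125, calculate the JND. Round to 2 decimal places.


JND = k * I
JND = 0.12 * 125
= 15.00


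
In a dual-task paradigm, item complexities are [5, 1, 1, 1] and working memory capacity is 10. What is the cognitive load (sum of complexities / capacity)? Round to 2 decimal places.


Total complexity = 5 + 1 + 1 + 1 = 8
Load = total / capacity = 8 / 10
= 0.80


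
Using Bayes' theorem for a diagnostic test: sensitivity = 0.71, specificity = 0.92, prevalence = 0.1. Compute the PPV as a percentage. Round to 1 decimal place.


PPV = (sens * prev) / (sens * prev + (1-spec) * (1-prev))
Numerator = 0.71 * 0.1 = 0.071
P(positive and no disease) = (1 - spec) * (1 - prev) = (1 - 0.92) * (1 - 0.1) = 0.072
Denominator = 0.071 + 0.072 = 0.143
PPV = 0.071 / 0.143 = 0.496503
As percentage = 49.7


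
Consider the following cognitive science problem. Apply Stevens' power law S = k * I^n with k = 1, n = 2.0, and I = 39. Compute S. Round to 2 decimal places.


S = 1 * 39^2.0
39^2.0 = 1521.0
S = 1 * 1521.0
= 1521.00


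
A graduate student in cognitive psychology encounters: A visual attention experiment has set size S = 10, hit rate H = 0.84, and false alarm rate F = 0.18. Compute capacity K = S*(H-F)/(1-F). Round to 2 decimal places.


K = S * (H - F) / (1 - F)
H - F = 0.66
1 - F = 0.82
K = 10 * 0.66 / 0.82
= 8.05


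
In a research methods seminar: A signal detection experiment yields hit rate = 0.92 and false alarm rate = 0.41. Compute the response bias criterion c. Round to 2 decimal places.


c = -0.5 * (z(HR) + z(FAR))
z(0.92) = 1.4051
z(0.41) = -0.2275
c = -0.5 * (1.4051 + -0.2275)
= -0.5 * 1.1776
= -0.59


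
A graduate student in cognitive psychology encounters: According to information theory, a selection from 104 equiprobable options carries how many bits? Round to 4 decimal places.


H = log2(n)
H = log2(104)
= 6.7004


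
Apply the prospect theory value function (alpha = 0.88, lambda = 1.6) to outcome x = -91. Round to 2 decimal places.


Since x = -91 < 0, use v(x) = -lambda*(-x)^alpha
(-x) = 91
91^0.88 = 52.961
v(-91) = -1.6 * 52.961
= -84.74


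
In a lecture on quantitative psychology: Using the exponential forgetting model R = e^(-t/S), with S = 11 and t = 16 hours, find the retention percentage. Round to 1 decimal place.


R = e^(-t/S)
-t/S = -16/11 = -1.454545
R = e^(-1.454545) = 0.233507
Percentage = 0.233507 * 100
= 23.4


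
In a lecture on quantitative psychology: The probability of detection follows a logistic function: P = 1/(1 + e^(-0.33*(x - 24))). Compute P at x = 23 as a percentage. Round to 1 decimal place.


P(x) = 1/(1 + e^(-0.33*(23 - 24)))
Exponent = -0.33 * -1 = 0.33
e^(0.33) = 1.390968
P = 1/(1 + 1.390968) = 0.418241
Percentage = 41.8


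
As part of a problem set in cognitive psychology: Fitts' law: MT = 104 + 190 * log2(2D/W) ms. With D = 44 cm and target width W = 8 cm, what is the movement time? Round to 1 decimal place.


MT = 104 + 190 * log2(2*44/8)
2D/W = 11.0
log2(11.0) = 3.4594
MT = 104 + 190 * 3.4594
= 761.3 ms


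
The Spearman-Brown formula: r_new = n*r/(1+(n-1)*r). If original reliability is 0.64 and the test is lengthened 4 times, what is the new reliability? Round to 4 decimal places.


r_new = n*r / (1 + (n-1)*r)
Numerator = 4 * 0.64 = 2.56
Denominator = 1 + 3 * 0.64 = 2.92
r_new = 2.56 / 2.92
= 0.8767


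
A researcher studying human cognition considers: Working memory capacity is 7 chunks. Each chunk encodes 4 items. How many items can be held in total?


Total items = chunks * items_per_chunk
= 7 * 4
= 28


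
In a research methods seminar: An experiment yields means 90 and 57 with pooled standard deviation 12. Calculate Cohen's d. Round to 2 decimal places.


Cohen's d = (M1 - M2) / S_pooled
= (90 - 57) / 12
= 33 / 12
= 2.75


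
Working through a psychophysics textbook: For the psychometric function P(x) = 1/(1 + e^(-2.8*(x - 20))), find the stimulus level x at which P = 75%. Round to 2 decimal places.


At P = 0.75: 0.75 = 1/(1 + e^(-k*(x-x0)))
Solving: e^(-k*(x-x0)) = 1/3
x = x0 + ln(3)/k
ln(3) = 1.0986
x = 20 + 1.0986/2.8
= 20 + 0.3924
= 20.39


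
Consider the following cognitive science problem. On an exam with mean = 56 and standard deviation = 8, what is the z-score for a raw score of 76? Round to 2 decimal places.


z = (X - mu) / sigma
= (76 - 56) / 8
= 20 / 8
= 2.50


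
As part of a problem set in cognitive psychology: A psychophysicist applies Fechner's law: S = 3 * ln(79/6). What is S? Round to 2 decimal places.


S = 3 * ln(79/6)
I/I0 = 13.166667
ln(13.166667) = 2.5777
S = 3 * 2.5777
= 7.73


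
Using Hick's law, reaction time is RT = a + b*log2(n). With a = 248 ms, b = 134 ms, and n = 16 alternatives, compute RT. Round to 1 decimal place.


RT = 248 + 134 * log2(16)
log2(16) = 4.0
RT = 248 + 134 * 4.0
= 248 + 536.0
= 784.0 ms


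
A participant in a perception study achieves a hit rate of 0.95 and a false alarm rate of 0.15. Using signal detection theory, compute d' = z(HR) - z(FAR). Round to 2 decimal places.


d' = z(HR) - z(FAR)
z(0.95) = 1.6449
z(0.15) = -1.0364
d' = 1.6449 - -1.0364
= 2.68


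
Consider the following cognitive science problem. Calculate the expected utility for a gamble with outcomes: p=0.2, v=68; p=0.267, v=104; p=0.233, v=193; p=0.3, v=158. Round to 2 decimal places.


EU = sum(p_i * v_i)
0.2 * 68 = 13.6
0.267 * 104 = 27.768
0.233 * 193 = 44.969
0.3 * 158 = 47.4
EU = 13.6 + 27.768 + 44.969 + 47.4
= 133.74


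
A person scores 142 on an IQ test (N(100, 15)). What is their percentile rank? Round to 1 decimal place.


z = (IQ - mean) / SD
z = (142 - 100) / 15 = 2.8
Percentile = Phi(2.8) * 100
Phi(2.8) = 0.997445
= 99.7


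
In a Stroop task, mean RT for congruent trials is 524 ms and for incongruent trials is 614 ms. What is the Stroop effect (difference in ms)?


Stroop effect = RT(incongruent) - RT(congruent)
= 614 - 524
= 90 ms


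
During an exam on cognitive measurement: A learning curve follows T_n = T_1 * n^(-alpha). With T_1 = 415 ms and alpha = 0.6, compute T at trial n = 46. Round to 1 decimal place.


T_n = 415 * 46^(-0.6)
46^(-0.6) = 0.100541
T_n = 415 * 0.100541
= 41.7 ms


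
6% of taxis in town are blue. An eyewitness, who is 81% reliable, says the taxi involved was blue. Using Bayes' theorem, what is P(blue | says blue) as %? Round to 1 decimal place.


P(blue | says blue) = P(says blue | blue)*P(blue) / [P(says blue | blue)*P(blue) + P(says blue | not blue)*P(not blue)]
Numerator = 0.81 * 0.06 = 0.0486
False identification = 0.19 * 0.94 = 0.1786
P = 0.0486 / (0.0486 + 0.1786)
= 0.0486 / 0.2272
As percentage = 21.4


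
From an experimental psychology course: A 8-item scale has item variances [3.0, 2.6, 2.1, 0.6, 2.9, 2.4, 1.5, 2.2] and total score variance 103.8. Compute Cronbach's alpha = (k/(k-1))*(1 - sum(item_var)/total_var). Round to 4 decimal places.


alpha = (k/(k-1)) * (1 - sum(s_i^2)/s_total^2)
sum(item variances) = 17.3
k/(k-1) = 8/7 = 1.142857
1 - 17.3/103.8 = 1 - 0.166667 = 0.833333
alpha = 1.142857 * 0.833333
= 0.9524


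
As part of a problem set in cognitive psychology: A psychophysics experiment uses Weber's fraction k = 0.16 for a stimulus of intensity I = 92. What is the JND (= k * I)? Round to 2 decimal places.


JND = k * I
JND = 0.16 * 92
= 14.72


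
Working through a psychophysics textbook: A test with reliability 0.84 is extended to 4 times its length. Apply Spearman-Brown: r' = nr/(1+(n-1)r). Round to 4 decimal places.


r_new = n*r / (1 + (n-1)*r)
Numerator = 4 * 0.84 = 3.36
Denominator = 1 + 3 * 0.84 = 3.52
r_new = 3.36 / 3.52
= 0.9545


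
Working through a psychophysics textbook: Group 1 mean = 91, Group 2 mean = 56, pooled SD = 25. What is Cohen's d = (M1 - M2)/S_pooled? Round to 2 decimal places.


Cohen's d = (M1 - M2) / S_pooled
= (91 - 56) / 25
= 35 / 25
= 1.40


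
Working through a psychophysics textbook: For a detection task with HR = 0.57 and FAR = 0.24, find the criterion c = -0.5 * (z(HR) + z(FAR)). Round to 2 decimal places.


c = -0.5 * (z(HR) + z(FAR))
z(0.57) = 0.1764
z(0.24) = -0.7063
c = -0.5 * (0.1764 + -0.7063)
= -0.5 * -0.5299
= 0.26


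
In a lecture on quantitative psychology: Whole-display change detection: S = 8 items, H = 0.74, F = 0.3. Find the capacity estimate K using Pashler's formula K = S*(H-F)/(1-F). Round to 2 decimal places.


K = S * (H - F) / (1 - F)
H - F = 0.44
1 - F = 0.7
K = 8 * 0.44 / 0.7
= 5.03


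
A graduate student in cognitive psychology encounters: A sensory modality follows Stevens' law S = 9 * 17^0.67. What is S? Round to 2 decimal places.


S = 9 * 17^0.67
17^0.67 = 6.6742
S = 9 * 6.6742
= 60.07


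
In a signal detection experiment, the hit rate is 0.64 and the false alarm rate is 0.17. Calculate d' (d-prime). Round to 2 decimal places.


d' = z(HR) - z(FAR)
z(0.64) = 0.3585
z(0.17) = -0.9542
d' = 0.3585 - -0.9542
= 1.31


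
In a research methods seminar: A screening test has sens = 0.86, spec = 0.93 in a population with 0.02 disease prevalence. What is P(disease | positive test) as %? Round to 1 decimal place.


PPV = (sens * prev) / (sens * prev + (1-spec) * (1-prev))
Numerator = 0.86 * 0.02 = 0.0172
P(positive and no disease) = (1 - spec) * (1 - prev) = (1 - 0.93) * (1 - 0.02) = 0.0686
Denominator = 0.0172 + 0.0686 = 0.0858
PPV = 0.0172 / 0.0858 = 0.200466
As percentage = 20.0


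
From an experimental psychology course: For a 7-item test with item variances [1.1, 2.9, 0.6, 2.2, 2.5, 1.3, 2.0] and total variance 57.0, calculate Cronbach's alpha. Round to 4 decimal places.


alpha = (k/(k-1)) * (1 - sum(s_i^2)/s_total^2)
sum(item variances) = 12.6
k/(k-1) = 7/6 = 1.166667
1 - 12.6/57.0 = 1 - 0.221053 = 0.778947
alpha = 1.166667 * 0.778947
= 0.9088


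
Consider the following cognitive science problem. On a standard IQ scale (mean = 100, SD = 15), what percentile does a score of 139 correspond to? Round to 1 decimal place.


z = (IQ - mean) / SD
z = (139 - 100) / 15 = 2.6
Percentile = Phi(2.6) * 100
Phi(2.6) = 0.995339
= 99.5


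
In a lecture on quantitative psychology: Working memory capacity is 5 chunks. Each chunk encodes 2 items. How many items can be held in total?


Total items = chunks * items_per_chunk
= 5 * 2
= 10


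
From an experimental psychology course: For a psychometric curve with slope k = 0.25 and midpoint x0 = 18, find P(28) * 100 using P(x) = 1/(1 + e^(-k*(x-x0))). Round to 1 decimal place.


P(x) = 1/(1 + e^(-0.25*(28 - 18)))
Exponent = -0.25 * 10 = -2.5
e^(-2.5) = 0.082085
P = 1/(1 + 0.082085) = 0.924142
Percentage = 92.4


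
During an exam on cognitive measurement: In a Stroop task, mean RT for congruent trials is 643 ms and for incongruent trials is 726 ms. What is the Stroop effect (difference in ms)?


Stroop effect = RT(incongruent) - RT(congruent)
= 726 - 643
= 83 ms
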